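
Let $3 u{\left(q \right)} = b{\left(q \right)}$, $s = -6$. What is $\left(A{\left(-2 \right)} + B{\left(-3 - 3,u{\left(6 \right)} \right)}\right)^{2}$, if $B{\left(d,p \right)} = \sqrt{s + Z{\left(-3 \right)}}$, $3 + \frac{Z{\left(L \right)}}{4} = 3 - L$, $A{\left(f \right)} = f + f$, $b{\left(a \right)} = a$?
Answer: $\left(4 - \sqrt{6}\right)^{2} \approx 2.4041$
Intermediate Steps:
$u{\left(q \right)} = \frac{q}{3}$
$A{\left(f \right)} = 2 f$
$Z{\left(L \right)} = - 4 L$ ($Z{\left(L \right)} = -12 + 4 \left(3 - L\right) = -12 - \left(-12 + 4 L\right) = - 4 L$)
$B{\left(d,p \right)} = \sqrt{6}$ ($B{\left(d,p \right)} = \sqrt{-6 - -12} = \sqrt{-6 + 12} = \sqrt{6}$)
$\left(A{\left(-2 \right)} + B{\left(-3 - 3,u{\left(6 \right)} \right)}\right)^{2} = \left(2 \left(-2\right) + \sqrt{6}\right)^{2} = \left(-4 + \sqrt{6}\right)^{2}$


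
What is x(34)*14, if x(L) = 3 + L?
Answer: 518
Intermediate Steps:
x(34)*14 = (3 + 34)*14 = 37*14 = 518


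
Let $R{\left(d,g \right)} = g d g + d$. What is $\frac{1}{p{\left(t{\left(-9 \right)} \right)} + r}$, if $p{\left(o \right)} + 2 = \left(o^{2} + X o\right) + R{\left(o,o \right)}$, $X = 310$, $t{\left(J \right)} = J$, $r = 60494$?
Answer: $\frac{1}{57045} \approx 1.753 \cdot 10^{-5}$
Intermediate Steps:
$R{\left(d,g \right)} = d + d g^{2}$ ($R{\left(d,g \right)} = d g g + d = d g^{2} + d = d + d g^{2}$)
$p{\left(o \right)} = -2 + o^{2} + 310 o + o \left(1 + o^{2}\right)$ ($p{\left(o \right)} = -2 + \left(\left(o^{2} + 310 o\right) + o \left(1 + o^{2}\right)\right) = -2 + \left(o^{2} + 310 o + o \left(1 + o^{2}\right)\right) = -2 + o^{2} + 310 o + o \left(1 + o^{2}\right)$)
$\frac{1}{p{\left(t{\left(-9 \right)} \right)} + r} = \frac{1}{\left(-2 + \left(-9\right)^{2} + \left(-9\right)^{3} + 311 \left(-9\right)\right) + 60494} = \frac{1}{\left(-2 + 81 - 729 - 2799\right) + 60494} = \frac{1}{-3449 + 60494} = \frac{1}{57045}$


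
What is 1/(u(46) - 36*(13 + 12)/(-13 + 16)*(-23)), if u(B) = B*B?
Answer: 1/9016 ≈ 0.00011091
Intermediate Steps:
u(B) = B²
1/(u(46) - 36*(13 + 12)/(-13 + 16)*(-23)) = 1/(46² - 36*(13 + 12)/(-13 + 16)*(-23)) = 1/(2116 - 900/3*(-23)) = 1/(2116 - 36*25/3*(-23)) = 1/(2116 - 300*(-23)) = 1/(2116 + 6900) = 1/9016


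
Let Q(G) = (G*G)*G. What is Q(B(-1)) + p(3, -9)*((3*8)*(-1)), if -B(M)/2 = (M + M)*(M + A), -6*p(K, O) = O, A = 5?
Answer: 4060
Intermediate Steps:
p(K, O) = -O/6
B(M) = -4*M*(5 + M) (B(M) = -2*(M + M)*(M + 5) = -2*2*M*(5 + M) = -4*M*(5 + M))
Q(G) = G³ (Q(G) = G²*G = G³)
Q(B(-1)) + p(3, -9)*((3*8)*(-1)) = (-4*(-1)*(5 - 1))³ + (-⅙*(-9))*((3*8)*(-1)) = (-4*(-1)*4)³ + 3*(24*(-1))/2 = 16³ + (3/2)*(-24) = 4096 - 36 = 4060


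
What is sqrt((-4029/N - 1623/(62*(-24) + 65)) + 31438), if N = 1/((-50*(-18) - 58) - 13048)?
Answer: sqrt(99645567741277)/1423 ≈ 7014.9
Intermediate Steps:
N = -1/12206 (N = 1/((900 - 58) - 13048) = 1/(842 - 13048) = 1/(-12206) = -1/12206 ≈ -8.1927e-5)
sqrt((-4029/N - 1623/(62*(-24) + 65)) + 31438) = sqrt((-4029/(-1/12206) - 1623/(62*(-24) + 65)) + 31438) = sqrt((-4029*(-12206) - 1623/(-1488 + 65)) + 31438) = sqrt((49177974 - 1623/(-1423)) + 31438) = sqrt((49177974 - 1623*(-1/1423)) + 31438) = sqrt((49177974 + 1623/1423) + 31438) = sqrt(69980258625/1423 + 31438) = sqrt(70024994899/1423) = sqrt(99645567741277)/1423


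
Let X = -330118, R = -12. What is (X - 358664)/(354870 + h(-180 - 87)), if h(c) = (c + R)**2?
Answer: -229594/144237 ≈ -1.5918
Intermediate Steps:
h(c) = (-12 + c)**2 (h(c) = (c - 12)**2 = (-12 + c)**2)
(X - 358664)/(354870 + h(-180 - 87)) = (-330118 - 358664)/(354870 + (-12 + (-180 - 87))**2) = -688782/(354870 + (-12 - 267)**2) = -688782/(354870 + (-279)**2) = -688782/(354870 + 77841) = -688782/432711 = -688782*1/432711 = -229594/144237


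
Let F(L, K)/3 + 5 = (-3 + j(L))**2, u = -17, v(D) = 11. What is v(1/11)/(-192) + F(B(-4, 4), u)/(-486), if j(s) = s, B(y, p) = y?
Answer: -1705/5184 ≈ -0.32890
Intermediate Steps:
F(L, K) = -15 + 3*(-3 + L)**2
v(1/11)/(-192) + F(B(-4, 4), u)/(-486) = 11/(-192) + (-15 + 3*(-3 - 4)**2)/(-486) = 11*(-1/192) + (-15 + 3*(-7)**2)*(-1/486) = -11/192 + (-15 + 3*49)*(-1/486) = -11/192 + (-15 + 147)*(-1/486) = -11/192 + 132*(-1/486) = -11/192 - 22/81 = -1705/5184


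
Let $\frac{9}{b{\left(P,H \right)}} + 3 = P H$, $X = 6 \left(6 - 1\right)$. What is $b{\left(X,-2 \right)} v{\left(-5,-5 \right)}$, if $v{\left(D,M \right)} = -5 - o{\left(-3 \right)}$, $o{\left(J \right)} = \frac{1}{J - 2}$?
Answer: $\frac{24}{35} \approx 0.68571$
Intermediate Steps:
$o{\left(J \right)} = \frac{1}{-2 + J}$
$v{\left(D,M \right)} = - \frac{24}{5}$ ($v{\left(D,M \right)} = -5 - \frac{1}{-2 - 3} = -5 - \frac{1}{-5} = -5 - - \frac{1}{5} = -5 + \frac{1}{5} = - \frac{24}{5}$)
$X = 30$ ($X = 6 \cdot 5 = 30$)
$b{\left(P,H \right)} = \frac{9}{-3 + H P}$ ($b{\left(P,H \right)} = \frac{9}{-3 + P H} = \frac{9}{-3 + H P}$)
$b{\left(X,-2 \right)} v{\left(-5,-5 \right)} = \frac{9}{-3 - 60} \left(- \frac{24}{5}\right) = \frac{9}{-63} \left(- \frac{24}{5}\right) = 9 \left(- \frac{1}{63}\right) \left(- \frac{24}{5}\right) = \left(- \frac{1}{7}\right) \left(- \frac{24}{5}\right) = \frac{24}{35}$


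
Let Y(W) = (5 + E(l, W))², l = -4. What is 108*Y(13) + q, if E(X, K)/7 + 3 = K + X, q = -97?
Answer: 238475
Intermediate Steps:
E(X, K) = -21 + 7*K + 7*X (E(X, K) = -21 + 7*(K + X) = -21 + (7*K + 7*X) = -21 + 7*K + 7*X)
Y(W) = (-44 + 7*W)² (Y(W) = (5 + (-21 + 7*W + 7*(-4)))² = (5 + (-21 + 7*W - 28))² = (5 + (-49 + 7*W))² = (-44 + 7*W)²)
108*Y(13) + q = 108*(-44 + 7*13)² - 97 = 108*(-44 + 91)² - 97 = 108*47² - 97 = 108*2209 - 97 = 238572 - 97 = 238475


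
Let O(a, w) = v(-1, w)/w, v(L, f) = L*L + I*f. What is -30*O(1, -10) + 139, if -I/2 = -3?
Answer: -38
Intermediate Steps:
I = 6 (I = -2*(-3) = 6)
v(L, f) = L² + 6*f (v(L, f) = L*L + 6*f = L² + 6*f)
O(a, w) = (1 + 6*w)/w (O(a, w) = ((-1)² + 6*w)/w = (1 + 6*w)/w)
-30*O(1, -10) + 139 = -30*(6 + 1/(-10)) + 139 = -30*(6 - ⅒) + 139 = -30*59/10 + 139 = -177 + 139 = -38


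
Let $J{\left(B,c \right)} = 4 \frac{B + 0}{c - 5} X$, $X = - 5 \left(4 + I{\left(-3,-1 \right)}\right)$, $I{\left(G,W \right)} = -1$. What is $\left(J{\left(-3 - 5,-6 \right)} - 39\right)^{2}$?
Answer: $\frac{826281}{121} \approx 6828.8$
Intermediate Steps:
$X = -15$ ($X = - 5 \left(4 - 1\right) = \left(-5\right) 3 = -15$)
$J{\left(B,c \right)} = - \frac{60 B}{-5 + c}$ ($J{\left(B,c \right)} = 4 \frac{B + 0}{c - 5} \left(-15\right) = 4 \frac{B}{-5 + c} \left(-15\right) = \frac{4 B}{-5 + c} \left(-15\right) = - \frac{60 B}{-5 + c}$)
$\left(J{\left(-3 - 5,-6 \right)} - 39\right)^{2} = \left(- \frac{60 \left(-3 - 5\right)}{-5 - 6} - 39\right)^{2} = \left(- \frac{60 \left(-3 - 5\right)}{-11} - 39\right)^{2} = \left(\left(-60\right) \left(-8\right) \left(- \frac{1}{11}\right) - 39\right)^{2} = \left(- \frac{480}{11} - 39\right)^{2} = \left(- \frac{909}{11}\right)^{2} = \frac{826281}{121}$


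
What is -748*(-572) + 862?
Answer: 428718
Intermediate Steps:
-748*(-572) + 862 = 427856 + 862 = 428718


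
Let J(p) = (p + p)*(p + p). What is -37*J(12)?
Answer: -21312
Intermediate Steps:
J(p) = 4*p**2 (J(p) = (2*p)*(2*p) = 4*p**2)
-37*J(12) = -148*12**2 = -148*144 = -37*576 = -21312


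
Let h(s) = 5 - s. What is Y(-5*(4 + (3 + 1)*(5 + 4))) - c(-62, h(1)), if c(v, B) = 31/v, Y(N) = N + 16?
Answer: -367/2 ≈ -183.50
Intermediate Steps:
Y(N) = 16 + N
Y(-5*(4 + (3 + 1)*(5 + 4))) - c(-62, h(1)) = (16 - 5*(4 + (3 + 1)*(5 + 4))) - 31/(-62) = (16 - 5*(4 + 4*9)) - 31*(-1)/62 = (16 - 5*(4 + 36)) - 1*(-½) = (16 - 5*40) + ½ = (16 - 200) + ½ = -184 + ½ = -367/2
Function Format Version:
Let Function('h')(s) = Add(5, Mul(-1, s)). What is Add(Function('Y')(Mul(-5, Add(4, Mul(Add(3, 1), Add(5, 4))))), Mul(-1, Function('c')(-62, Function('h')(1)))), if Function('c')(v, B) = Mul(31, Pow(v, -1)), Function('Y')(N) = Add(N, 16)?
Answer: Rational(-367, 2) ≈ -183.50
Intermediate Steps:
Function('Y')(N) = Add(16, N)
Add(Function('Y')(Mul(-5, Add(4, Mul(Add(3, 1), Add(5, 4))))), Mul(-1, Function('c')(-62, Function('h')(1)))) = Add(Add(16, Mul(-5, Add(4, Mul(Add(3, 1), Add(5, 4))))), Mul(-1, Mul(31, Pow(-62, -1)))) = Add(Add(16, Mul(-5, Add(4, Mul(4, 9)))), Mul(-1, Mul(31, Rational(-1, 62)))) = Add(Add(16, Mul(-5, Add(4, 36))), Mul(-1, Rational(-1, 2))) = Add(Add(16, Mul(-5, 40)), Rational(1, 2)) = Add(Add(16, -200), Rational(1, 2)) = Add(-184, Rational(1, 2)) = Rational(-367, 2)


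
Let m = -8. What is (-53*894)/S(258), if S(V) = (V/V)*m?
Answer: 23691/4 ≈ 5922.8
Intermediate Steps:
S(V) = -8 (S(V) = (V/V)*(-8) = 1*(-8) = -8)
(-53*894)/S(258) = -53*894/(-8) = -47382*(-1/8) = 23691/4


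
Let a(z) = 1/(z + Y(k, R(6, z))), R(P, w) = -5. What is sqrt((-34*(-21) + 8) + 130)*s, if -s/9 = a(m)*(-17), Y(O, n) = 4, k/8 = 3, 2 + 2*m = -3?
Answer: 204*sqrt(213) ≈ 2977.3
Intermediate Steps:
m = -5/2 (m = -1 + (1/2)*(-3) = -1 - 3/2 = -5/2 ≈ -2.5000)
k = 24 (k = 8*3 = 24)
a(z) = 1/(4 + z) (a(z) = 1/(z + 4) = 1/(4 + z))
s = 102 (s = -9*(-17)/(4 - 5/2) = -9*(-17)/3/2 = -6*(-17) = -9*(-34/3) = 102)
sqrt((-34*(-21) + 8) + 130)*s = sqrt((-34*(-21) + 8) + 130)*102 = sqrt((714 + 8) + 130)*102 = sqrt(722 + 130)*102 = sqrt(852)*102 = (2*sqrt(213))*102 = 204*sqrt(213)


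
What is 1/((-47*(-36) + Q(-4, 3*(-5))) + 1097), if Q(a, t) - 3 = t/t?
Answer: 1/2793 ≈ 0.00035804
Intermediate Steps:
Q(a, t) = 4 (Q(a, t) = 3 + t/t = 3 + 1 = 4)
1/((-47*(-36) + Q(-4, 3*(-5))) + 1097) = 1/((-47*(-36) + 4) + 1097) = 1/((1692 + 4) + 1097) = 1/(1696 + 1097) = 1/2793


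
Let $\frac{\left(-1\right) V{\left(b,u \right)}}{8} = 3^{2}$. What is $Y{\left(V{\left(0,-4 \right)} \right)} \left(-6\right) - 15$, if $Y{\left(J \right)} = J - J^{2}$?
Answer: $31521$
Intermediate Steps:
$V{\left(b,u \right)} = -72$ ($V{\left(b,u \right)} = - 8 \cdot 3^{2} = \left(-8\right) 9 = -72$)
$Y{\left(V{\left(0,-4 \right)} \right)} \left(-6\right) - 15 = - 72 \left(1 - -72\right) \left(-6\right) - 15 = - 72 \left(1 + 72\right) \left(-6\right) - 15 = \left(-72\right) 73 \left(-6\right) - 15 = \left(-5256\right) \left(-6\right) - 15 = 31536 - 15 = 31521$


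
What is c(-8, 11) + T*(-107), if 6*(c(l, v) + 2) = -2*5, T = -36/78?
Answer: 1783/39 ≈ 45.718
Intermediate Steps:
T = -6/13 (T = -36*1/78 = -6/13 ≈ -0.46154)
c(l, v) = -11/3 (c(l, v) = -2 + (-2*5)/6 = -2 + (1/6)*(-10) = -2 - 5/3 = -11/3)
c(-8, 11) + T*(-107) = -11/3 - 6/13*(-107) = -11/3 + 642/13 = 1783/39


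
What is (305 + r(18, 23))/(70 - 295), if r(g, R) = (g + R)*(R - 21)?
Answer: -43/25 ≈ -1.7200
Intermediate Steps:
r(g, R) = (-21 + R)*(R + g) (r(g, R) = (R + g)*(-21 + R) = (-21 + R)*(R + g))
(305 + r(18, 23))/(70 - 295) = (305 + (23² - 21*23 - 21*18 + 23*18))/(70 - 295) = (305 + (529 - 483 - 378 + 414))/(-225) = (305 + 82)*(-1/225) = 387*(-1/225) = -43/25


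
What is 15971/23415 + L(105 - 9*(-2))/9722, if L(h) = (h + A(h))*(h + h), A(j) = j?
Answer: 786126101/113820315 ≈ 6.9067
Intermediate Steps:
L(h) = 4*h² (L(h) = (h + h)*(h + h) = (2*h)*(2*h) = 4*h²)
15971/23415 + L(105 - 9*(-2))/9722 = 15971/23415 + (4*(105 - 9*(-2))²)/9722 = 15971*(1/23415) + (4*(105 + 18)²)*(1/9722) = 15971/23415 + (4*123²)*(1/9722) = 15971/23415 + (4*15129)*(1/9722) = 15971/23415 + 60516*(1/9722) = 15971/23415 + 30258/4861 = 786126101/113820315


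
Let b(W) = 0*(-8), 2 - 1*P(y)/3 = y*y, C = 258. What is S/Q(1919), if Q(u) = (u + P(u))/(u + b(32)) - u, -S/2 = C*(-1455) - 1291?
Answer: -1445701678/14728319 ≈ -98.158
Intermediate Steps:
P(y) = 6 - 3*y**2 (P(y) = 6 - 3*y*y = 6 - 3*y**2)
S = 753362 (S = -2*(258*(-1455) - 1291) = -2*(-375390 - 1291) = -2*(-376681) = 753362)
b(W) = 0
Q(u) = -u + (6 + u - 3*u**2)/u (Q(u) = (u + (6 - 3*u**2))/(u + 0) - u = (6 + u - 3*u**2)/u - u = -u + (6 + u - 3*u**2)/u)
S/Q(1919) = 753362/(1 - 4*1919 + 6/1919) = 753362/(1 - 7676 + 6*(1/1919)) = 753362/(1 - 7676 + 6/1919) = 753362/(-14728319/1919) = 753362*(-1919/14728319) = -1445701678/14728319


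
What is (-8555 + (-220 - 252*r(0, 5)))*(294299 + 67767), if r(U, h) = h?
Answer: -3633332310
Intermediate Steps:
(-8555 + (-220 - 252*r(0, 5)))*(294299 + 67767) = (-8555 + (-220 - 252*5))*(294299 + 67767) = (-8555 + (-220 - 1260))*362066 = (-8555 - 1480)*362066 = -10035*362066 = -3633332310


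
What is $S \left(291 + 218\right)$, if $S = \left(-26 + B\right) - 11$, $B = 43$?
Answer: $3054$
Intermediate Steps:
$S = 6$ ($S = \left(-26 + 43\right) - 11 = 17 - 11 = 6$)
$S \left(291 + 218\right) = 6 \left(291 + 218\right) = 6 \cdot 509 = 3054$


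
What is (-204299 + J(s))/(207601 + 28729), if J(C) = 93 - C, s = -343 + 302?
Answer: -40833/47266 ≈ -0.86390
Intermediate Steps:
s = -41
(-204299 + J(s))/(207601 + 28729) = (-204299 + (93 - 1*(-41)))/(207601 + 28729) = (-204299 + (93 + 41))/236330 = (-204299 + 134)*(1/236330) = -204165*1/236330 = -40833/47266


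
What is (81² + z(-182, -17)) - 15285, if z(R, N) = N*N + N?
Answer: -8452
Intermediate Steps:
z(R, N) = N + N² (z(R, N) = N² + N = N + N²)
(81² + z(-182, -17)) - 15285 = (81² - 17*(1 - 17)) - 15285 = (6561 - 17*(-16)) - 15285 = (6561 + 272) - 15285 = 6833 - 15285 = -8452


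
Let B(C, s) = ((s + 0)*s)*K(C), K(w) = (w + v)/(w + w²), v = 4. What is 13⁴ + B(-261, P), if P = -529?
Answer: 1866230323/67860 ≈ 27501.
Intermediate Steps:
K(w) = (4 + w)/(w + w²) (K(w) = (w + 4)/(w + w²) = (4 + w)/(w + w²))
B(C, s) = s²*(4 + C)/(C*(1 + C)) (B(C, s) = ((s + 0)*s)*((4 + C)/(C*(1 + C))) = (s*s)*((4 + C)/(C*(1 + C))) = s²*((4 + C)/(C*(1 + C))) = s²*(4 + C)/(C*(1 + C)))
13⁴ + B(-261, P) = 13⁴ + (-529)²*(4 - 261)/(-261*(1 - 261)) = 28561 - 1/261*279841*(-257)/(-260) = 28561 - 1/261*279841*(-1/260)*(-257) = 28561 - 71919137/67860 = 1866230323/67860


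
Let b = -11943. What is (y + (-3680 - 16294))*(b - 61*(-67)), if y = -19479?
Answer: 309942768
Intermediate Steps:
(y + (-3680 - 16294))*(b - 61*(-67)) = (-19479 + (-3680 - 16294))*(-11943 - 61*(-67)) = (-19479 - 19974)*(-11943 + 4087) = -39453*(-7856) = 309942768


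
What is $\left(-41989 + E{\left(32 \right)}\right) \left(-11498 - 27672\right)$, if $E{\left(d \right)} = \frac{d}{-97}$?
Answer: $\frac{159538039050}{97} \approx 1.6447 \cdot 10^{9}$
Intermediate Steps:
$E{\left(d \right)} = - \frac{d}{97}$ ($E{\left(d \right)} = d \left(- \frac{1}{97}\right) = - \frac{d}{97}$)
$\left(-41989 + E{\left(32 \right)}\right) \left(-11498 - 27672\right) = \left(-41989 - \frac{32}{97}\right) \left(-11498 - 27672\right) = \left(-41989 - \frac{32}{97}\right) \left(-39170\right) = \left(- \frac{4072965}{97}\right) \left(-39170\right) = \frac{159538039050}{97}$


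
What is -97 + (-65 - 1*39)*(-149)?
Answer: 15399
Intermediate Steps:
-97 + (-65 - 1*39)*(-149) = -97 + (-65 - 39)*(-149) = -97 - 104*(-149) = -97 + 15496 = 15399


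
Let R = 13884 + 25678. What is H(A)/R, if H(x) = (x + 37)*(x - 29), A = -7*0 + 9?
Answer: -460/19781 ≈ -0.023255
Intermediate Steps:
A = 9 (A = 0 + 9 = 9)
H(x) = (-29 + x)*(37 + x) (H(x) = (37 + x)*(-29 + x) = (-29 + x)*(37 + x))
R = 39562
H(A)/R = (-1073 + 9**2 + 8*9)/39562 = (-1073 + 81 + 72)*(1/39562) = -920*1/39562 = -460/19781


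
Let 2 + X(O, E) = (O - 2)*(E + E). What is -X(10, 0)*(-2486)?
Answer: -4972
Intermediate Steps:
X(O, E) = -2 + 2*E*(-2 + O) (X(O, E) = -2 + (O - 2)*(E + E) = -2 + (-2 + O)*(2*E) = -2 + 2*E*(-2 + O))
-X(10, 0)*(-2486) = -(-2 - 4*0 + 2*0*10)*(-2486) = -(-2 + 0 + 0)*(-2486) = -1*(-2)*(-2486) = 2*(-2486) = -4972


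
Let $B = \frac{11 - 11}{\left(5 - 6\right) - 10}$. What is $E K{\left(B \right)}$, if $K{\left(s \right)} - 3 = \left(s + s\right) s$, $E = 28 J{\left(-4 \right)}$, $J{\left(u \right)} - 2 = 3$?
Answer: $420$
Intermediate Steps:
$J{\left(u \right)} = 5$ ($J{\left(u \right)} = 2 + 3 = 5$)
$B = 0$ ($B = \frac{0}{\left(5 - 6\right) - 10} = \frac{0}{-1 - 10} = \frac{0}{-11} = 0 \left(- \frac{1}{11}\right) = 0$)
$E = 140$ ($E = 28 \cdot 5 = 140$)
$K{\left(s \right)} = 3 + 2 s^{2}$ ($K{\left(s \right)} = 3 + \left(s + s\right) s = 3 + 2 s s = 3 + 2 s^{2}$)
$E K{\left(B \right)} = 140 \left(3 + 2 \cdot 0^{2}\right) = 140 \left(3 + 2 \cdot 0\right) = 140 \left(3 + 0\right) = 140 \cdot 3 = 420$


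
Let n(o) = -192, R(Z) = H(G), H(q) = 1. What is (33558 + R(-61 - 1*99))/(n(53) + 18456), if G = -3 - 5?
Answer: 33559/18264 ≈ 1.8374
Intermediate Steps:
G = -8
R(Z) = 1
(33558 + R(-61 - 1*99))/(n(53) + 18456) = (33558 + 1)/(-192 + 18456) = 33559/18264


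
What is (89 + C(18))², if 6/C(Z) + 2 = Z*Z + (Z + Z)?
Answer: 253892356/32041 ≈ 7924.0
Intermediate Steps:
C(Z) = 6/(-2 + Z² + 2*Z) (C(Z) = 6/(-2 + (Z*Z + (Z + Z))) = 6/(-2 + (Z² + 2*Z)) = 6/(-2 + Z² + 2*Z))
(89 + C(18))² = (89 + 6/(-2 + 18² + 2*18))² = (89 + 6/(-2 + 324 + 36))² = (89 + 6/358)² = (89 + 6*(1/358))² = (89 + 3/179)² = (15934/179)² = 253892356/32041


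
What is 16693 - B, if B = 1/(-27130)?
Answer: 452881091/27130 ≈ 16693.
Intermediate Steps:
B = -1/27130 ≈ -3.6860e-5
16693 - B = 16693 - 1*(-1/27130) = 16693 + 1/27130 = 452881091/27130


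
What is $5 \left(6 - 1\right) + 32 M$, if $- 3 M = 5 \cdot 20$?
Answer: $- \frac{3125}{3} \approx -1041.7$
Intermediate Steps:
$M = - \frac{100}{3}$ ($M = - \frac{5 \cdot 20}{3} = \left(- \frac{1}{3}\right) 100 = - \frac{100}{3} \approx -33.333$)
$5 \left(6 - 1\right) + 32 M = 5 \left(6 - 1\right) + 32 \left(- \frac{100}{3}\right) = 5 \cdot 5 - \frac{3200}{3} = 25 - \frac{3200}{3} = - \frac{3125}{3}$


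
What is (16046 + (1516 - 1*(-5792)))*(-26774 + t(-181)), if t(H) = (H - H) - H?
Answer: -621052922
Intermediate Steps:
t(H) = -H (t(H) = 0 - H = -H)
(16046 + (1516 - 1*(-5792)))*(-26774 + t(-181)) = (16046 + (1516 - 1*(-5792)))*(-26774 - 1*(-181)) = (16046 + (1516 + 5792))*(-26774 + 181) = (16046 + 7308)*(-26593) = 23354*(-26593) = -621052922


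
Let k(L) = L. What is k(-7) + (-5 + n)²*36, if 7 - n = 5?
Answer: 317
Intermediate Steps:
n = 2 (n = 7 - 1*5 = 7 - 5 = 2)
k(-7) + (-5 + n)²*36 = -7 + (-5 + 2)²*36 = -7 + (-3)²*36 = -7 + 9*36 = -7 + 324 = 317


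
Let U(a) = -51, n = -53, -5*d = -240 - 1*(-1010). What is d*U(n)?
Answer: 7854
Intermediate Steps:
d = -154 (d = -(-240 - 1*(-1010))/5 = -(-240 + 1010)/5 = -⅕*770 = -154)
d*U(n) = -154*(-51) = 7854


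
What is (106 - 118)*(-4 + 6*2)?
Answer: -96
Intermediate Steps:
(106 - 118)*(-4 + 6*2) = -12*(-4 + 12) = -12*8 = -96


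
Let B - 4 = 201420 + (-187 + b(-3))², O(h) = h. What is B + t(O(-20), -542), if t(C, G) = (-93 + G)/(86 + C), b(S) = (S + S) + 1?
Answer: 15726373/66 ≈ 2.3828e+5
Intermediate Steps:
b(S) = 1 + 2*S (b(S) = 2*S + 1 = 1 + 2*S)
t(C, G) = (-93 + G)/(86 + C)
B = 238288 (B = 4 + (201420 + (-187 + (1 + 2*(-3)))²) = 4 + (201420 + (-187 + (1 - 6))²) = 4 + (201420 + (-187 - 5)²) = 4 + (201420 + (-192)²) = 4 + (201420 + 36864) = 4 + 238284 = 238288)
B + t(O(-20), -542) = 238288 + (-93 - 542)/(86 - 20) = 238288 - 635/66 = 15726373/66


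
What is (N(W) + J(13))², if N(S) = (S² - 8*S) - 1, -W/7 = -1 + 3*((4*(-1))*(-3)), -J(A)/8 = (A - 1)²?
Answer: 3700532224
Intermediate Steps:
J(A) = -8*(-1 + A)² (J(A) = -8*(A - 1)² = -8*(-1 + A)²)
W = -245 (W = -7*(-1 + 3*((4*(-1))*(-3))) = -7*(-1 + 3*(-4*(-3))) = -7*(-1 + 3*12) = -7*(-1 + 36) = -7*35 = -245)
N(S) = -1 + S² - 8*S
(N(W) + J(13))² = ((-1 + (-245)² - 8*(-245)) - 8*(-1 + 13)²)² = ((-1 + 60025 + 1960) - 8*12²)² = (61984 - 8*144)² = (61984 - 1152)² = 60832² = 3700532224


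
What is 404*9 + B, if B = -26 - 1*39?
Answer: 3571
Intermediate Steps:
B = -65 (B = -26 - 39 = -65)
404*9 + B = 404*9 - 65 = 3636 - 65 = 3571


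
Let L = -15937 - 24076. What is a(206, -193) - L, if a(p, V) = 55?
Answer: 40068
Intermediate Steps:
L = -40013
a(206, -193) - L = 55 - 1*(-40013) = 55 + 40013 = 40068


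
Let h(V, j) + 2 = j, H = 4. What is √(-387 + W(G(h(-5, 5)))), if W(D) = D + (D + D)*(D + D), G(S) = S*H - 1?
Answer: 6*√3 ≈ 10.392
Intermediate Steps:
h(V, j) = -2 + j
G(S) = -1 + 4*S (G(S) = S*4 - 1 = 4*S - 1 = -1 + 4*S)
W(D) = D + 4*D² (W(D) = D + (2*D)*(2*D) = D + 4*D²)
√(-387 + W(G(h(-5, 5)))) = √(-387 + (-1 + 4*(-2 + 5))*(1 + 4*(-1 + 4*(-2 + 5)))) = √(-387 + (-1 + 4*3)*(1 + 4*(-1 + 4*3))) = √(-387 + (-1 + 12)*(1 + 4*(-1 + 12))) = √(-387 + 11*(1 + 4*11)) = √(-387 + 11*(1 + 44)) = √(-387 + 11*45) = √(-387 + 495) = √108 = 6*√3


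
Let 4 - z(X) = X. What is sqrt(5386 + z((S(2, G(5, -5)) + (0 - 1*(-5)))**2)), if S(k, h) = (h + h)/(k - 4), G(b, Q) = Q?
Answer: 23*sqrt(10) ≈ 72.732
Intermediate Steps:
S(k, h) = 2*h/(-4 + k) (S(k, h) = (2*h)/(-4 + k) = 2*h/(-4 + k))
z(X) = 4 - X
sqrt(5386 + z((S(2, G(5, -5)) + (0 - 1*(-5)))**2)) = sqrt(5386 + (4 - (2*(-5)/(-4 + 2) + (0 - 1*(-5)))**2)) = sqrt(5386 + (4 - (2*(-5)/(-2) + (0 + 5))**2)) = sqrt(5386 + (4 - (2*(-5)*(-1/2) + 5)**2)) = sqrt(5386 + (4 - (5 + 5)**2)) = sqrt(5386 + (4 - 1*10**2)) = sqrt(5386 + (4 - 1*100)) = sqrt(5386 + (4 - 100)) = sqrt(5386 - 96) = sqrt(5290) = 23*sqrt(10)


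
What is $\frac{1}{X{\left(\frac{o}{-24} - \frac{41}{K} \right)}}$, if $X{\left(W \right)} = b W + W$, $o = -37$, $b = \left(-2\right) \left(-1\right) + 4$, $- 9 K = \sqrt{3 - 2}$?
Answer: $\frac{24}{62251} \approx 0.00038554$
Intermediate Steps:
$K = - \frac{1}{9}$ ($K = - \frac{\sqrt{3 - 2}}{9} = - \frac{\sqrt{1}}{9} = \left(- \frac{1}{9}\right) 1 = - \frac{1}{9} \approx -0.11111$)
$b = 6$ ($b = 2 + 4 = 6$)
$X{\left(W \right)} = 7 W$ ($X{\left(W \right)} = 6 W + W = 7 W$)
$\frac{1}{X{\left(\frac{o}{-24} - \frac{41}{K} \right)}} = \frac{1}{7 \left(- \frac{37}{-24} - \frac{41}{- \frac{1}{9}}\right)} = \frac{1}{7 \left(\left(-37\right) \left(- \frac{1}{24}\right) - -369\right)} = \frac{1}{7 \left(\frac{37}{24} + 369\right)} = \frac{1}{7 \cdot \frac{8893}{24}} = \frac{1}{\frac{62251}{24}} = \frac{24}{62251}$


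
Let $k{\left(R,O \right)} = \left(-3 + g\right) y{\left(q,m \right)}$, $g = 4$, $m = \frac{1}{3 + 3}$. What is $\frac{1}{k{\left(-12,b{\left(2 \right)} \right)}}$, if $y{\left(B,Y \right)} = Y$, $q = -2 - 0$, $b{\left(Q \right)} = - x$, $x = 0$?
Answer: $6$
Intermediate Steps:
$b{\left(Q \right)} = 0$ ($b{\left(Q \right)} = \left(-1\right) 0 = 0$)
$q = -2$ ($q = -2 + 0 = -2$)
$m = \frac{1}{6} \approx 0.16667$
$k{\left(R,O \right)} = \frac{1}{6}$ ($k{\left(R,O \right)} = \left(-3 + 4\right) \frac{1}{6} = 1 \cdot \frac{1}{6} = \frac{1}{6}$)
$\frac{1}{k{\left(-12,b{\left(2 \right)} \right)}} = \frac{1}{\frac{1}{6}} = 6$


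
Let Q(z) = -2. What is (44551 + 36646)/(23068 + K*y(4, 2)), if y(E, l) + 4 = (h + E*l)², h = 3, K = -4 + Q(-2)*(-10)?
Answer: 81197/24940 ≈ 3.2557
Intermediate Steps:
K = 16 (K = -4 - 2*(-10) = -4 + 20 = 16)
y(E, l) = -4 + (3 + E*l)²
(44551 + 36646)/(23068 + K*y(4, 2)) = (44551 + 36646)/(23068 + 16*(-4 + (3 + 4*2)²)) = 81197/(23068 + 16*(-4 + (3 + 8)²)) = 81197/(23068 + 16*(-4 + 11²)) = 81197/(23068 + 16*(-4 + 121)) = 81197/(23068 + 16*117) = 81197/(23068 + 1872) = 81197/24940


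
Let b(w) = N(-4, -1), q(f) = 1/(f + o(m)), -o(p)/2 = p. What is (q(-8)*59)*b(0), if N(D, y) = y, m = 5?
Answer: 59/18 ≈ 3.2778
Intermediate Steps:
o(p) = -2*p
q(f) = 1/(-10 + f) (q(f) = 1/(f - 2*5) = 1/(f - 10) = 1/(-10 + f))
b(w) = -1
(q(-8)*59)*b(0) = (59/(-10 - 8))*(-1) = (59/(-18))*(-1) = -1/18*59*(-1) = -59/18*(-1) = 59/18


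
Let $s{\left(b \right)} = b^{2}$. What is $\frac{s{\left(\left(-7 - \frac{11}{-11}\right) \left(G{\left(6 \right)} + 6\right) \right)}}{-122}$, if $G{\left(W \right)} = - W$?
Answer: $0$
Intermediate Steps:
$\frac{s{\left(\left(-7 - \frac{11}{-11}\right) \left(G{\left(6 \right)} + 6\right) \right)}}{-122} = \frac{\left(\left(-7 - \frac{11}{-11}\right) \left(\left(-1\right) 6 + 6\right)\right)^{2}}{-122} = \left(\left(-7 - -1\right) \left(-6 + 6\right)\right)^{2} \left(- \frac{1}{122}\right) = \left(\left(-7 + 1\right) 0\right)^{2} \left(- \frac{1}{122}\right) = \left(\left(-6\right) 0\right)^{2} \left(- \frac{1}{122}\right) = 0^{2} \left(- \frac{1}{122}\right) = 0 \left(- \frac{1}{122}\right) = 0$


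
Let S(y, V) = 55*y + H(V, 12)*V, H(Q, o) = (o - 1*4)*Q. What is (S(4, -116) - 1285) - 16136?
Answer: 90447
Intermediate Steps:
H(Q, o) = Q*(-4 + o) (H(Q, o) = (o - 4)*Q = (-4 + o)*Q = Q*(-4 + o))
S(y, V) = 8*V**2 + 55*y (S(y, V) = 55*y + (V*(-4 + 12))*V = 55*y + (V*8)*V = 55*y + (8*V)*V = 55*y + 8*V**2 = 8*V**2 + 55*y)
(S(4, -116) - 1285) - 16136 = ((8*(-116)**2 + 55*4) - 1285) - 16136 = ((8*13456 + 220) - 1285) - 16136 = ((107648 + 220) - 1285) - 16136 = (107868 - 1285) - 16136 = 106583 - 16136 = 90447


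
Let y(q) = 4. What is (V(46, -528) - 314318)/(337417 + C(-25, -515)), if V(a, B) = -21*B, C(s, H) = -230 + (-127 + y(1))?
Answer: -151615/168532 ≈ -0.89962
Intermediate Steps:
C(s, H) = -353 (C(s, H) = -230 + (-127 + 4) = -230 - 123 = -353)
(V(46, -528) - 314318)/(337417 + C(-25, -515)) = (-21*(-528) - 314318)/(337417 - 353) = (11088 - 314318)/337064 = -303230*1/337064 = -151615/168532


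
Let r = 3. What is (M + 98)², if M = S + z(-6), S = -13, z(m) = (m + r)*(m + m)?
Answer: 14641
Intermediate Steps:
z(m) = 2*m*(3 + m) (z(m) = (m + 3)*(m + m) = (3 + m)*(2*m) = 2*m*(3 + m))
M = 23 (M = -13 + 2*(-6)*(3 - 6) = -13 + 2*(-6)*(-3) = -13 + 36 = 23)
(M + 98)² = (23 + 98)² = 121² = 14641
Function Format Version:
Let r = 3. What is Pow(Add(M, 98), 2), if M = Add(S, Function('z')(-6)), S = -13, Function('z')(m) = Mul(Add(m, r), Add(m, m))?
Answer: 14641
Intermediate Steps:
Function('z')(m) = Mul(2, m, Add(3, m)) (Function('z')(m) = Mul(Add(m, 3), Add(m, m)) = Mul(Add(3, m), Mul(2, m)) = Mul(2, m, Add(3, m)))
M = 23 (M = Add(-13, Mul(2, -6, Add(3, -6))) = Add(-13, Mul(2, -6, -3)) = Add(-13, 36) = 23)
Pow(Add(M, 98), 2) = Pow(Add(23, 98), 2) = Pow(121, 2) = 14641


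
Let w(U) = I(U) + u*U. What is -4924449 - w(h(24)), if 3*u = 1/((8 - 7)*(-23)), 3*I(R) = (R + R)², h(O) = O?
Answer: -113279983/23 ≈ -4.9252e+6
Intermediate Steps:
I(R) = 4*R²/3 (I(R) = (R + R)²/3 = (2*R)²/3 = (4*R²)/3 = 4*R²/3)
u = -1/69 (u = (1/((8 - 7)*(-23)))/3 = (-1/23/1)/3 = (1*(-1/23))/3 = (⅓)*(-1/23) = -1/69 ≈ -0.014493)
w(U) = -U/69 + 4*U²/3 (w(U) = 4*U²/3 - U/69 = -U/69 + 4*U²/3)
-4924449 - w(h(24)) = -4924449 - 24*(-1 + 92*24)/69 = -4924449 - 24*(-1 + 2208)/69 = -4924449 - 24*2207/69 = -4924449 - 1*17656/23 = -4924449 - 17656/23 = -113279983/23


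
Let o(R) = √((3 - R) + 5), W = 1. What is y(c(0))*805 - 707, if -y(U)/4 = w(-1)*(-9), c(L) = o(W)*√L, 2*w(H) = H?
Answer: -15197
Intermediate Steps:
w(H) = H/2
o(R) = √(8 - R)
c(L) = √7*√L (c(L) = √(8 - 1*1)*√L = √(8 - 1)*√L = √7*√L)
y(U) = -18 (y(U) = -4*(½)*(-1)*(-9) = -(-2)*(-9) = -4*9/2 = -18)
y(c(0))*805 - 707 = -18*805 - 707 = -14490 - 707 = -15197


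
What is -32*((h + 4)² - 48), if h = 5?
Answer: -1056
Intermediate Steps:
-32*((h + 4)² - 48) = -32*((5 + 4)² - 48) = -32*(9² - 48) = -32*(81 - 48) = -32*33 = -1056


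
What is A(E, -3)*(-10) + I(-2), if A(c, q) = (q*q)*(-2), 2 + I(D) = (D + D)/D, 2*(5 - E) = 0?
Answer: 180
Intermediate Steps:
E = 5 (E = 5 - ½*0 = 5 + 0 = 5)
I(D) = 0 (I(D) = -2 + (D + D)/D = -2 + (2*D)/D = -2 + 2 = 0)
A(c, q) = -2*q² (A(c, q) = q²*(-2) = -2*q²)
A(E, -3)*(-10) + I(-2) = -2*(-3)²*(-10) + 0 = -2*9*(-10) + 0 = -18*(-10) + 0 = 180 + 0 = 180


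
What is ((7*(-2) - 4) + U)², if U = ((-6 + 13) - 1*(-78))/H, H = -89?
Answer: 2845969/7921 ≈ 359.29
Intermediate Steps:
U = -85/89 (U = ((-6 + 13) - 1*(-78))/(-89) = (7 + 78)*(-1/89) = 85*(-1/89) = -85/89 ≈ -0.95506)
((7*(-2) - 4) + U)² = ((7*(-2) - 4) - 85/89)² = ((-14 - 4) - 85/89)² = (-18 - 85/89)² = (-1687/89)² = 2845969/7921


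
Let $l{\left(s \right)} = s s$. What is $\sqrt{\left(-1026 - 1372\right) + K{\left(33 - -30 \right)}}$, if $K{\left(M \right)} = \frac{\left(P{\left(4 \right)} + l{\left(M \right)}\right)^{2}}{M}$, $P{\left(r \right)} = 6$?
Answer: $\frac{\sqrt{12171873}}{7} \approx 498.4$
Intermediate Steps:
$l{\left(s \right)} = s^{2}$
$K{\left(M \right)} = \frac{\left(6 + M^{2}\right)^{2}}{M}$
$\sqrt{\left(-1026 - 1372\right) + K{\left(33 - -30 \right)}} = \sqrt{\left(-1026 - 1372\right) + \frac{\left(6 + \left(33 - -30\right)^{2}\right)^{2}}{33 - -30}} = \sqrt{\left(-1026 - 1372\right) + \frac{\left(6 + \left(33 + 30\right)^{2}\right)^{2}}{33 + 30}} = \sqrt{-2398 + \frac{\left(6 + 63^{2}\right)^{2}}{63}} = \sqrt{-2398 + \frac{\left(6 + 3969\right)^{2}}{63}} = \sqrt{-2398 + \frac{3975^{2}}{63}} = \sqrt{-2398 + \frac{1}{63} \cdot 15800625} = \sqrt{-2398 + \frac{1755625}{7}} = \sqrt{\frac{1738839}{7}} = \frac{\sqrt{12171873}}{7}$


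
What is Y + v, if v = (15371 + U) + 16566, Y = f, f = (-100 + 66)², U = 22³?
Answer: 43741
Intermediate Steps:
U = 10648
f = 1156 (f = (-34)² = 1156)
Y = 1156
v = 42585 (v = (15371 + 10648) + 16566 = 26019 + 16566 = 42585)
Y + v = 1156 + 42585 = 43741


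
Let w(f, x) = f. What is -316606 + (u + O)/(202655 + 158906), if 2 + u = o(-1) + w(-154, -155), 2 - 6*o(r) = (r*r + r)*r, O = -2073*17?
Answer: -343417252088/1084683 ≈ -3.1661e+5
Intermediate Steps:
O = -35241
o(r) = ⅓ - r*(r + r²)/6 (o(r) = ⅓ - (r*r + r)*r/6 = ⅓ - (r² + r)*r/6 = ⅓ - (r + r²)*r/6 = ⅓ - r*(r + r²)/6)
u = -467/3 (u = -2 + ((⅓ - ⅙*(-1)² - ⅙*(-1)³) - 154) = -2 + ((⅓ - ⅙*1 - ⅙*(-1)) - 154) = -2 + ((⅓ - ⅙ + ⅙) - 154) = -2 + (⅓ - 154) = -2 - 461/3 = -467/3 ≈ -155.67)
-316606 + (u + O)/(202655 + 158906) = -316606 + (-467/3 - 35241)/(202655 + 158906) = -316606 - 106190/3/361561 = -316606 - 106190/3*1/361561 = -316606 - 106190/1084683 = -343417252088/1084683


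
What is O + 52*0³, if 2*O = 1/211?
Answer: 1/422 ≈ 0.0023697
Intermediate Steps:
O = 1/422 (O = (½)/211 = (½)*(1/211) = 1/422 ≈ 0.0023697)
O + 52*0³ = 1/422 + 52*0³ = 1/422 + 52*0 = 1/422 + 0 = 1/422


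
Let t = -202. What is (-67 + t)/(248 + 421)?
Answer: -269/669 ≈ -0.40209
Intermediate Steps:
(-67 + t)/(248 + 421) = (-67 - 202)/(248 + 421) = -269/669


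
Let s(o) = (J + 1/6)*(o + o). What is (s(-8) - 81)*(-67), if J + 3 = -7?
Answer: -15343/3 ≈ -5114.3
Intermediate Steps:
J = -10 (J = -3 - 7 = -10)
s(o) = -59*o/3 (s(o) = (-10 + 1/6)*(o + o) = (-10 + ⅙)*(2*o) = -59*o/3)
(s(-8) - 81)*(-67) = (-59/3*(-8) - 81)*(-67) = (472/3 - 81)*(-67) = (229/3)*(-67) = -15343/3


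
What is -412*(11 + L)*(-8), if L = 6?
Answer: 56032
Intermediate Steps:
-412*(11 + L)*(-8) = -412*(11 + 6)*(-8) = -7004*(-8) = -412*(-136) = 56032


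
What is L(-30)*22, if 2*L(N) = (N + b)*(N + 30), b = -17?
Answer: 0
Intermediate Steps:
L(N) = (-17 + N)*(30 + N)/2 (L(N) = ((N - 17)*(N + 30))/2 = ((-17 + N)*(30 + N))/2 = (-17 + N)*(30 + N)/2)
L(-30)*22 = (-255 + (½)*(-30)² + (13/2)*(-30))*22 = (-255 + (½)*900 - 195)*22 = (-255 + 450 - 195)*22 = 0*22 = 0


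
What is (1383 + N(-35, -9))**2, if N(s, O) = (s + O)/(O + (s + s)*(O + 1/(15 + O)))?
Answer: 399421472004/208849 ≈ 1.9125e+6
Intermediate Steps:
N(s, O) = (O + s)/(O + 2*s*(O + 1/(15 + O))) (N(s, O) = (O + s)/(O + (2*s)*(O + 1/(15 + O))) = (O + s)/(O + 2*s*(O + 1/(15 + O))))
(1383 + N(-35, -9))**2 = (1383 + ((-9)**2 + 15*(-9) + 15*(-35) - 9*(-35))/((-9)**2 + 2*(-35) + 15*(-9) + 2*(-35)*(-9)**2 + 30*(-9)*(-35)))**2 = (1383 + (81 - 135 - 525 + 315)/(81 - 70 - 135 + 2*(-35)*81 + 9450))**2 = (1383 - 264/(81 - 70 - 135 - 5670 + 9450))**2 = (1383 - 264/3656)**2 = (1383 + (1/3656)*(-264))**2 = (1383 - 33/457)**2 = (631998/457)**2 = 399421472004/208849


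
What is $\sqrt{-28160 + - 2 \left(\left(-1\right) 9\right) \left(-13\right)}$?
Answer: $i \sqrt{28394} \approx 168.51 i$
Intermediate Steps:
$\sqrt{-28160 + - 2 \left(\left(-1\right) 9\right) \left(-13\right)} = \sqrt{-28160 + \left(-2\right) \left(-9\right) \left(-13\right)} = \sqrt{-28160 + 18 \left(-13\right)} = \sqrt{-28160 - 234} = \sqrt{-28394} = i \sqrt{28394}$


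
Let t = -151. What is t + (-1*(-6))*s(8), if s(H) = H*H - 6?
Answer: 197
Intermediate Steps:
s(H) = -6 + H**2 (s(H) = H**2 - 6 = -6 + H**2)
t + (-1*(-6))*s(8) = -151 + (-1*(-6))*(-6 + 8**2) = -151 + 6*(-6 + 64) = -151 + 6*58 = -151 + 348 = 197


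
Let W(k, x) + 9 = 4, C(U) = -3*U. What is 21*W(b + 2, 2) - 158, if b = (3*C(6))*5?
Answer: -263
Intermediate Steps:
b = -270 (b = (3*(-3*6))*5 = (3*(-18))*5 = -54*5 = -270)
W(k, x) = -5 (W(k, x) = -9 + 4 = -5)
21*W(b + 2, 2) - 158 = 21*(-5) - 158 = -105 - 158 = -263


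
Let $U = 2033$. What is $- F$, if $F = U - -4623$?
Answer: $-6656$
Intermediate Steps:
$F = 6656$ ($F = 2033 - -4623 = 2033 + 4623 = 6656$)
$- F = \left(-1\right) 6656 = -6656$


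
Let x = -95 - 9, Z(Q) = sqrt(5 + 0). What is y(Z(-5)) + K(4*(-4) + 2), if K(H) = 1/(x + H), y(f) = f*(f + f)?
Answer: 1179/118 ≈ 9.9915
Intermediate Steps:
Z(Q) = sqrt(5)
x = -104
y(f) = 2*f**2 (y(f) = f*(2*f) = 2*f**2)
K(H) = 1/(-104 + H)
y(Z(-5)) + K(4*(-4) + 2) = 2*(sqrt(5))**2 + 1/(-104 + (4*(-4) + 2)) = 2*5 + 1/(-104 + (-16 + 2)) = 10 + 1/(-104 - 14) = 10 + 1/(-118) = 10 - 1/118 = 1179/118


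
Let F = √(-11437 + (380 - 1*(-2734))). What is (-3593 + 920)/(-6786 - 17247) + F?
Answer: 891/8011 + I*√8323 ≈ 0.11122 + 91.23*I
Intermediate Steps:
F = I*√8323 (F = √(-11437 + (380 + 2734)) = √(-11437 + 3114) = √(-8323) = I*√8323 ≈ 91.23*I)
(-3593 + 920)/(-6786 - 17247) + F = (-3593 + 920)/(-6786 - 17247) + I*√8323 = -2673/(-24033) + I*√8323 = -2673*(-1/24033) + I*√8323 = 891/8011 + I*√8323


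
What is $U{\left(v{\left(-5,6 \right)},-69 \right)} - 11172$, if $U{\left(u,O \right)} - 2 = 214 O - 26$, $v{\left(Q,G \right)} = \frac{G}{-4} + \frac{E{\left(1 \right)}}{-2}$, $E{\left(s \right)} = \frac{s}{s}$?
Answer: $-25962$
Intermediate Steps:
$E{\left(s \right)} = 1$
$v{\left(Q,G \right)} = - \frac{1}{2} - \frac{G}{4}$ ($v{\left(Q,G \right)} = \frac{G}{-4} + 1 \frac{1}{-2} = G \left(- \frac{1}{4}\right) + 1 \left(- \frac{1}{2}\right) = - \frac{G}{4} - \frac{1}{2} = - \frac{1}{2} - \frac{G}{4}$)
$U{\left(u,O \right)} = -24 + 214 O$ ($U{\left(u,O \right)} = 2 + \left(214 O - 26\right) = 2 + \left(-26 + 214 O\right) = -24 + 214 O$)
$U{\left(v{\left(-5,6 \right)},-69 \right)} - 11172 = \left(-24 + 214 \left(-69\right)\right) - 11172 = \left(-24 - 14766\right) - 11172 = -14790 - 11172 = -25962$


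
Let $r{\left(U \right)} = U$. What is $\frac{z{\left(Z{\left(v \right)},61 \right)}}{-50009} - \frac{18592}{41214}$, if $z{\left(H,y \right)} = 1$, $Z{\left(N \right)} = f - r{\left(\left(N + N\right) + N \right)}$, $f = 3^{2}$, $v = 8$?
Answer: $- \frac{464904271}{1030535463} \approx -0.45113$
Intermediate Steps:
$f = 9$
$Z{\left(N \right)} = 9 - 3 N$ ($Z{\left(N \right)} = 9 - \left(\left(N + N\right) + N\right) = 9 - \left(2 N + N\right) = 9 - 3 N$)
$\frac{z{\left(Z{\left(v \right)},61 \right)}}{-50009} - \frac{18592}{41214} = 1 \frac{1}{-50009} - \frac{18592}{41214} = 1 \left(- \frac{1}{50009}\right) - \frac{9296}{20607} = - \frac{1}{50009} - \frac{9296}{20607} = - \frac{464904271}{1030535463}$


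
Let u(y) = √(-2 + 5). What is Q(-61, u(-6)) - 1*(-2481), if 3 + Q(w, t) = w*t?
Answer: 2478 - 61*√3 ≈ 2372.3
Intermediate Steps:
u(y) = √3
Q(w, t) = -3 + t*w (Q(w, t) = -3 + w*t = -3 + t*w)
Q(-61, u(-6)) - 1*(-2481) = (-3 + √3*(-61)) - 1*(-2481) = (-3 - 61*√3) + 2481 = 2478 - 61*√3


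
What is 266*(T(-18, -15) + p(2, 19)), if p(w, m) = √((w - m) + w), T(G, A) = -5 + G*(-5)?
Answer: 22610 + 266*I*√15 ≈ 22610.0 + 1030.2*I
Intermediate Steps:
T(G, A) = -5 - 5*G
p(w, m) = √(-m + 2*w)
266*(T(-18, -15) + p(2, 19)) = 266*((-5 - 5*(-18)) + √(-1*19 + 2*2)) = 266*((-5 + 90) + √(-19 + 4)) = 266*(85 + √(-15)) = 266*(85 + I*√15) = 22610 + 266*I*√15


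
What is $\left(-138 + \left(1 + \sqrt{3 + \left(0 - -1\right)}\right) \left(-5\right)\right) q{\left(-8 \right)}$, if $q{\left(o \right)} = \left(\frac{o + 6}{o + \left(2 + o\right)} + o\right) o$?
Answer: $- \frac{67320}{7} \approx -9617.1$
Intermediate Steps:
$q{\left(o \right)} = o \left(o + \frac{6 + o}{2 + 2 o}\right)$ ($q{\left(o \right)} = \left(\frac{6 + o}{2 + 2 o} + o\right) o = \left(o + \frac{6 + o}{2 + 2 o}\right) o = o \left(o + \frac{6 + o}{2 + 2 o}\right)$)
$\left(-138 + \left(1 + \sqrt{3 + \left(0 - -1\right)}\right) \left(-5\right)\right) q{\left(-8 \right)} = \left(-138 + \left(1 + \sqrt{3 + \left(0 - -1\right)}\right) \left(-5\right)\right) \frac{1}{2} \left(-8\right) \frac{1}{1 - 8} \left(6 + 2 \left(-8\right)^{2} + 3 \left(-8\right)\right) = \left(-138 + \left(1 + \sqrt{3 + \left(0 + 1\right)}\right) \left(-5\right)\right) \frac{1}{2} \left(-8\right) \frac{1}{-7} \left(6 + 2 \cdot 64 - 24\right) = \left(-138 + \left(1 + \sqrt{3 + 1}\right) \left(-5\right)\right) \frac{1}{2} \left(-8\right) \left(- \frac{1}{7}\right) \left(6 + 128 - 24\right) = \left(-138 + \left(1 + \sqrt{4}\right) \left(-5\right)\right) \frac{1}{2} \left(-8\right) \left(- \frac{1}{7}\right) 110 = \left(-138 + \left(1 + 2\right) \left(-5\right)\right) \frac{440}{7} = \left(-138 + 3 \left(-5\right)\right) \frac{440}{7} = \left(-138 - 15\right) \frac{440}{7} = \left(-153\right) \frac{440}{7} = - \frac{67320}{7}$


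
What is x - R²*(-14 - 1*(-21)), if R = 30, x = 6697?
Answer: 397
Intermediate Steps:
x - R²*(-14 - 1*(-21)) = 6697 - 30²*(-14 - 1*(-21)) = 6697 - 900*(-14 + 21) = 6697 - 900*7 = 6697 - 1*6300 = 6697 - 6300 = 397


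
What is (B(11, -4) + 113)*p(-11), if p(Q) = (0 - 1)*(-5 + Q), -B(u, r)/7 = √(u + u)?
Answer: 1808 - 112*√22 ≈ 1282.7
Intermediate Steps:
B(u, r) = -7*√2*√u (B(u, r) = -7*√(u + u) = -7*√2*√u)
p(Q) = 5 - Q (p(Q) = -(-5 + Q) = 5 - Q)
(B(11, -4) + 113)*p(-11) = (-7*√2*√11 + 113)*(5 - 1*(-11)) = (-7*√22 + 113)*(5 + 11) = (113 - 7*√22)*16 = 1808 - 112*√22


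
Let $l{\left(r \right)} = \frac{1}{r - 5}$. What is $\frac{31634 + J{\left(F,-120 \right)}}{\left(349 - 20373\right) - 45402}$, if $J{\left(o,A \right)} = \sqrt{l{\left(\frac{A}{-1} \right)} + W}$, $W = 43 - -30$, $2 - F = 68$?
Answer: $- \frac{15817}{32713} - \frac{\sqrt{241385}}{3761995} \approx -0.48364$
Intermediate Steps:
$F = -66$ ($F = 2 - 68 = -66$)
$W = 73$ ($W = 43 + 30 = 73$)
$l{\left(r \right)} = \frac{1}{-5 + r}$
$J{\left(o,A \right)} = \sqrt{73 + \frac{1}{-5 - A}}$ ($J{\left(o,A \right)} = \sqrt{\frac{1}{-5 + \frac{A}{-1}} + 73} = \sqrt{\frac{1}{-5 + A \left(-1\right)} + 73} = \sqrt{\frac{1}{-5 - A} + 73} = \sqrt{73 + \frac{1}{-5 - A}}$)
$\frac{31634 + J{\left(F,-120 \right)}}{\left(349 - 20373\right) - 45402} = \frac{31634 + \sqrt{\frac{364 + 73 \left(-120\right)}{5 - 120}}}{\left(349 - 20373\right) - 45402} = \frac{31634 + \sqrt{\frac{364 - 8760}{-115}}}{-20024 - 45402} = \frac{31634 + \sqrt{\left(- \frac{1}{115}\right) \left(-8396\right)}}{-65426} = \left(31634 + \sqrt{\frac{8396}{115}}\right) \left(- \frac{1}{65426}\right) = \left(31634 + \frac{2 \sqrt{241385}}{115}\right) \left(- \frac{1}{65426}\right) = - \frac{15817}{32713} - \frac{\sqrt{241385}}{3761995}$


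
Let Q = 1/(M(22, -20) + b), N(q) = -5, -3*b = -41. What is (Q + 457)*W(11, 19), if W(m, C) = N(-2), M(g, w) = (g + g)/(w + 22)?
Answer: -244510/107 ≈ -2285.1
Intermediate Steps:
b = 41/3 (b = -1/3*(-41) = 41/3 ≈ 13.667)
M(g, w) = 2*g/(22 + w) (M(g, w) = (2*g)/(22 + w) = 2*g/(22 + w))
W(m, C) = -5
Q = 3/107 (Q = 1/(2*22/(22 - 20) + 41/3) = 1/(2*22/2 + 41/3) = 1/(2*22*(1/2) + 41/3) = 1/(22 + 41/3) = 1/(107/3) = 3/107 ≈ 0.028037)
(Q + 457)*W(11, 19) = (3/107 + 457)*(-5) = (48902/107)*(-5) = -244510/107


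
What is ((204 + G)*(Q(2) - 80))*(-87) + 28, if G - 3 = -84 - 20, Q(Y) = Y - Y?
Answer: 716908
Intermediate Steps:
Q(Y) = 0
G = -101 (G = 3 + (-84 - 20) = 3 - 104 = -101)
((204 + G)*(Q(2) - 80))*(-87) + 28 = ((204 - 101)*(0 - 80))*(-87) + 28 = (103*(-80))*(-87) + 28 = -8240*(-87) + 28 = 716880 + 28 = 716908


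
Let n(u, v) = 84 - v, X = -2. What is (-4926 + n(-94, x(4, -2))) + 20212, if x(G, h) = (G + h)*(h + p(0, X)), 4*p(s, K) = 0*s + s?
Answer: 15374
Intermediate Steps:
p(s, K) = s/4 (p(s, K) = (0*s + s)/4 = (0 + s)/4 = s/4)
x(G, h) = h*(G + h) (x(G, h) = (G + h)*(h + (¼)*0) = (G + h)*(h + 0) = (G + h)*h = h*(G + h))
(-4926 + n(-94, x(4, -2))) + 20212 = (-4926 + (84 - (-2)*(4 - 2))) + 20212 = (-4926 + (84 - (-2)*2)) + 20212 = (-4926 + (84 - 1*(-4))) + 20212 = (-4926 + (84 + 4)) + 20212 = (-4926 + 88) + 20212 = -4838 + 20212 = 15374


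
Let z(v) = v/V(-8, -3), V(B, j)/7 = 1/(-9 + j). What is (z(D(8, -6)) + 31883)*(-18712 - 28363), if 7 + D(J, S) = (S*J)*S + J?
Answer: -1477569925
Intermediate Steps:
D(J, S) = -7 + J + J*S² (D(J, S) = -7 + ((S*J)*S + J) = -7 + ((J*S)*S + J) = -7 + (J*S² + J) = -7 + (J + J*S²) = -7 + J + J*S²)
V(B, j) = 7/(-9 + j)
z(v) = -12*v/7 (z(v) = v/((7/(-9 - 3))) = v/((7/(-12))) = v/((7*(-1/12))) = v/(-7/12) = v*(-12/7) = -12*v/7)
(z(D(8, -6)) + 31883)*(-18712 - 28363) = (-12*(-7 + 8 + 8*(-6)²)/7 + 31883)*(-18712 - 28363) = (-12*(-7 + 8 + 8*36)/7 + 31883)*(-47075) = (-12*(-7 + 8 + 288)/7 + 31883)*(-47075) = (-12/7*289 + 31883)*(-47075) = (-3468/7 + 31883)*(-47075) = (219713/7)*(-47075) = -1477569925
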